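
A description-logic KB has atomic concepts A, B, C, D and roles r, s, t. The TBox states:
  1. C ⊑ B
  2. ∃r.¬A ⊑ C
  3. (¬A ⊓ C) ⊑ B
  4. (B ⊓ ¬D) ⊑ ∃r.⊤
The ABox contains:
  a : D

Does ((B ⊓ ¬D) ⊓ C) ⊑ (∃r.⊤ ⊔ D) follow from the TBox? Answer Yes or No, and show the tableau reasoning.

1. ((B ⊓ ¬D) ⊓ C) ⊑ (∃r.⊤ ⊔ D)  ⇔  (((B ⊓ ¬D) ⊓ C) ⊓ (∀r.⊥ ⊓ ¬D)) unsat w.r.t. T
   all branches close; clash ⊥ at an ∃-successor
2. Hence ((B ⊓ ¬D) ⊓ C) ⊑ (∃r.⊤ ⊔ D): entailed.

Yes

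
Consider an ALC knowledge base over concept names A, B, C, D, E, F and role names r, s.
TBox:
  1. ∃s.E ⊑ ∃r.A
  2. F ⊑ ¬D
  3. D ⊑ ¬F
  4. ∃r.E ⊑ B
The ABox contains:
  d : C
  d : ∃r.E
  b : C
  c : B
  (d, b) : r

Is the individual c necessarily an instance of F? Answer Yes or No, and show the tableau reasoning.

1. c : F?  L(c) = {B} ∪ {¬F}
   open: L(c) ⊇ {B, ¬F, ∀s.¬E} — c ∉ F possible
2. Hence c : F: not entailed.

No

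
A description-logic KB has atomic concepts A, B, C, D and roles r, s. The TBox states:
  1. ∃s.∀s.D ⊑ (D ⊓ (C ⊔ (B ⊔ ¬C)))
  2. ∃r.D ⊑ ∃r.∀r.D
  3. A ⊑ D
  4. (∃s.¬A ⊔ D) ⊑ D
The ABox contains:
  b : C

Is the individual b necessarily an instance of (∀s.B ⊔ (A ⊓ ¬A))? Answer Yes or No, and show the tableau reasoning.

1. b : (∀s.B ⊔ (A ⊓ ¬A))?  L(b) = {C} ∪ {(∃s.¬B ⊓ (¬A ⊔ A))}
   open: L(b) ⊇ {C, ¬A, ¬D, ∀r.¬D, ∀s.A, …} (+ ∃-successors) — b ∉ (∀s.B ⊔ (A ⊓ ¬A)) possible
2. Hence b : (∀s.B ⊔ (A ⊓ ¬A)): not entailed.

No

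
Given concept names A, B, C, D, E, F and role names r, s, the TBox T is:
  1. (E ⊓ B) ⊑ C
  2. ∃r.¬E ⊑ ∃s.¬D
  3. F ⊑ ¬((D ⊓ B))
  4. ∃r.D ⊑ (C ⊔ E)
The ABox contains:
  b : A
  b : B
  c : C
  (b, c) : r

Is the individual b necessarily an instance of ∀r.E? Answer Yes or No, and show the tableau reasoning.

1. b : ∀r.E?  L(b) = {A, B} ∪ {∃r.¬E}
   apply at b: ∃r.¬E⊑∃s.¬D
   open: L(b) ⊇ {A, B, ¬E, ¬F, ∀r.¬D, …} (+ ∃-successors) — b ∉ ∀r.E possible
2. Hence b : ∀r.E: not entailed.

No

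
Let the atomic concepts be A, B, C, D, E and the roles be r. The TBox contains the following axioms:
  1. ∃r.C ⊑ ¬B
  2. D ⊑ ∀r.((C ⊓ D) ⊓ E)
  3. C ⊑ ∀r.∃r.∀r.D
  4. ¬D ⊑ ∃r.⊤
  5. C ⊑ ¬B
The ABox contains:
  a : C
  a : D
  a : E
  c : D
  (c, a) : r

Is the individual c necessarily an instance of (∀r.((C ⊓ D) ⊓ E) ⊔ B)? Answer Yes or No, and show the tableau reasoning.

1. c : (∀r.((C ⊓ D) ⊓ E) ⊔ B)?  L(c) = {D} ∪ {(∃r.((¬C ⊔ ¬D) ⊔ ¬E) ⊓ ¬B)}
   clash {E, ¬E} at an ∃-successor — c ∈ (∀r.((C ⊓ D) ⊓ E) ⊔ B)
2. Hence c : (∀r.((C ⊓ D) ⊓ E) ⊔ B): entailed.

Yes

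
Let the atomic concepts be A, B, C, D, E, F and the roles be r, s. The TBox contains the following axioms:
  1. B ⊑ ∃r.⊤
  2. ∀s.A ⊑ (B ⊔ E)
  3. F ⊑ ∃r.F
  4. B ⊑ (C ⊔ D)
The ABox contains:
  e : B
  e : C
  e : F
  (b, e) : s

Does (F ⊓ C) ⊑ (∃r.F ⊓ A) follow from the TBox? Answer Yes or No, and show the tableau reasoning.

No

1. (F ⊓ C) ⊑ (∃r.F ⊓ A)  ⇔  ((F ⊓ C) ⊓ (∀r.¬F ⊔ ¬A)) unsat w.r.t. T
   apply at x₀: F⊑∃r.F
   open: L(x₀) ⊇ {C, F, ¬A, ¬B, ∃r.F, …} (+ ∃-successors)
2. Hence (F ⊓ C) ⊑ (∃r.F ⊓ A): not entailed.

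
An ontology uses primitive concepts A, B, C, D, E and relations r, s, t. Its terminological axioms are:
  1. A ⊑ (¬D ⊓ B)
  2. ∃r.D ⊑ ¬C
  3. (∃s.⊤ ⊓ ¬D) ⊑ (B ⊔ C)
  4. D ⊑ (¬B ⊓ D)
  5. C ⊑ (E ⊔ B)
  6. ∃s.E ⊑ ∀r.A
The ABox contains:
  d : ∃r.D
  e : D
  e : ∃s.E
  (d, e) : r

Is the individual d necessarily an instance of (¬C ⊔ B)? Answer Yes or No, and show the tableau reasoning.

Yes

1. d : (¬C ⊔ B)?  L(d) = {∃r.D} ∪ {(C ⊓ ¬B)}
   clash {B, ¬B} at d — d ∈ (¬C ⊔ B)
2. Hence d : (¬C ⊔ B): entailed.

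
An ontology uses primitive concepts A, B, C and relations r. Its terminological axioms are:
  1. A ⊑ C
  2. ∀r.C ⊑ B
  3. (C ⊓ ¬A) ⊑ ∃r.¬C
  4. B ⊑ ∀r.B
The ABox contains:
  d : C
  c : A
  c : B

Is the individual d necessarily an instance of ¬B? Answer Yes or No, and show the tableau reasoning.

1. d : ¬B?  L(d) = {C} ∪ {B}
   apply at d: B⊑∀r.B
   open: L(d) ⊇ {A, B, C, ∀r.B} — d ∉ ¬B possible
2. Hence d : ¬B: not entailed.

No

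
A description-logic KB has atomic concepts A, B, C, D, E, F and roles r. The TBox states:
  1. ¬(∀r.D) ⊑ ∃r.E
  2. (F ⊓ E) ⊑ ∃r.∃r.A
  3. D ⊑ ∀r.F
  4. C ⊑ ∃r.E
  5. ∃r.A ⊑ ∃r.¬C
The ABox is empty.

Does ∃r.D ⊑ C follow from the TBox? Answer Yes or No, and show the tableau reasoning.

No

1. ∃r.D ⊑ C  ⇔  (∃r.D ⊓ ¬C) unsat w.r.t. T
   open: L(x₀) ⊇ {¬C, ¬D, ¬F, ∀r.D, ∀r.¬A, …} (+ ∃-successors)
2. Hence ∃r.D ⊑ C: not entailed.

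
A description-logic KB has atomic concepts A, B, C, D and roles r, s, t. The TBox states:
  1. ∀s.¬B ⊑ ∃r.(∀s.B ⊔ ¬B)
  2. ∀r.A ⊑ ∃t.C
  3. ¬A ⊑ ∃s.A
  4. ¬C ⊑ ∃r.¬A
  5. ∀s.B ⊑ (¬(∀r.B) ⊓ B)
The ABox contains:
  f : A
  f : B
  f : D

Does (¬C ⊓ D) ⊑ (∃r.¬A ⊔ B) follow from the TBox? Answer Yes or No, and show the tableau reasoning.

1. (¬C ⊓ D) ⊑ (∃r.¬A ⊔ B)  ⇔  ((¬C ⊓ D) ⊓ (∀r.A ⊓ ¬B)) unsat w.r.t. T
   all branches close; clash {B, ¬B} at x₀
2. Hence (¬C ⊓ D) ⊑ (∃r.¬A ⊔ B): entailed.

Yes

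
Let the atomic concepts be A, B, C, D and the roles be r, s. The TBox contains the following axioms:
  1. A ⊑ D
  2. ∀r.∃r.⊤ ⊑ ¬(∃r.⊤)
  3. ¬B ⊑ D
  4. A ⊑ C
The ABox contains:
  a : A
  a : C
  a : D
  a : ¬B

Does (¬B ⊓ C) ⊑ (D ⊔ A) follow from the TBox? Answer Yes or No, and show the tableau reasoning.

1. (¬B ⊓ C) ⊑ (D ⊔ A)  ⇔  ((¬B ⊓ C) ⊓ (¬D ⊓ ¬A)) unsat w.r.t. T
   all branches close; clash {D, ¬D} at x₀
2. Hence (¬B ⊓ C) ⊑ (D ⊔ A): entailed.

Yes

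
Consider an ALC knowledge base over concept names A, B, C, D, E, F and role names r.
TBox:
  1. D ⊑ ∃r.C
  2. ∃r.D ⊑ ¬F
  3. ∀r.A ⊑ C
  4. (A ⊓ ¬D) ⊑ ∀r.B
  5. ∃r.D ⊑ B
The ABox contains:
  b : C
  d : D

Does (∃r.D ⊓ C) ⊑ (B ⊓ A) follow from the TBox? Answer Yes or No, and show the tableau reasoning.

1. (∃r.D ⊓ C) ⊑ (B ⊓ A)  ⇔  ((∃r.D ⊓ C) ⊓ (¬B ⊔ ¬A)) unsat w.r.t. T
   apply at x₀: ∃r.D⊑¬F; ∃r.D⊑B
   open: L(x₀) ⊇ {B, C, ¬A, ¬D, ¬F, …} (+ ∃-successors)
2. Hence (∃r.D ⊓ C) ⊑ (B ⊓ A): not entailed.

No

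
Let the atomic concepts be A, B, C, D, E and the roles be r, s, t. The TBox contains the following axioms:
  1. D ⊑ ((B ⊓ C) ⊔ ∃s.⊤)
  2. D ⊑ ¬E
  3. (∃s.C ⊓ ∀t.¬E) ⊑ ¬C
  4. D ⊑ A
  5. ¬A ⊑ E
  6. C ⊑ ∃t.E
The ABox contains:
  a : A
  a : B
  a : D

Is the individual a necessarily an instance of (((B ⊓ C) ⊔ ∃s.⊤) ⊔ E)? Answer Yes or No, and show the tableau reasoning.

Yes

1. a : (((B ⊓ C) ⊔ ∃s.⊤) ⊔ E)?  L(a) = {A, B, D} ∪ {(((¬B ⊔ ¬C) ⊓ ∀s.⊥) ⊓ ¬E)}
   clash ⊥ at an ∃-successor — a ∈ (((B ⊓ C) ⊔ ∃s.⊤) ⊔ E)
2. Hence a : (((B ⊓ C) ⊔ ∃s.⊤) ⊔ E): entailed.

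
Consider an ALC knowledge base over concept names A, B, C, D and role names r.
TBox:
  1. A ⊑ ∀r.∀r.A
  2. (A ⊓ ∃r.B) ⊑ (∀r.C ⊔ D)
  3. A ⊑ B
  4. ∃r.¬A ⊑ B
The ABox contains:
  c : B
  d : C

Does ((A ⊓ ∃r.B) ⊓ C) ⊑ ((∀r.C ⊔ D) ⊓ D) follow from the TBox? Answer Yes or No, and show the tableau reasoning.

No

1. ((A ⊓ ∃r.B) ⊓ C) ⊑ ((∀r.C ⊔ D) ⊓ D)  ⇔  (((A ⊓ ∃r.B) ⊓ C) ⊓ ((∃r.¬C ⊓ ¬D) ⊔ ¬D)) unsat w.r.t. T
   apply at x₀: A⊑∀r.∀r.A; (A ⊓ ∃r.B)⊑(∀r.C ⊔ D); A⊑B
   open: L(x₀) ⊇ {A, B, C, ¬D, ∀r.C, …} (+ ∃-successors)
2. Hence ((A ⊓ ∃r.B) ⊓ C) ⊑ ((∀r.C ⊔ D) ⊓ D): not entailed.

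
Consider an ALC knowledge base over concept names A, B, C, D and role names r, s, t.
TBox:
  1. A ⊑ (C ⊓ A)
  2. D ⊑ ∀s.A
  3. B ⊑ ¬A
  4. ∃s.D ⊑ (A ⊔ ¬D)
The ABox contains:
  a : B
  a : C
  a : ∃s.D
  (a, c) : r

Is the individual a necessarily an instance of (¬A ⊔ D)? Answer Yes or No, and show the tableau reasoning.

1. a : (¬A ⊔ D)?  L(a) = {B, C, ∃s.D} ∪ {(A ⊓ ¬D)}
   clash {A, ¬A} at a — a ∈ (¬A ⊔ D)
2. Hence a : (¬A ⊔ D): entailed.

Yes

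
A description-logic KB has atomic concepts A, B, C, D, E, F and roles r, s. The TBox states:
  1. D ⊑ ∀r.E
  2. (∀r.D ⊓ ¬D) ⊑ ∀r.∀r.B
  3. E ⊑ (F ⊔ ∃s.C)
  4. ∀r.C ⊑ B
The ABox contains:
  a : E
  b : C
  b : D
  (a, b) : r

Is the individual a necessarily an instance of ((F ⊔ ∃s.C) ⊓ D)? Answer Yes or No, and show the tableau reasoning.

1. a : ((F ⊔ ∃s.C) ⊓ D)?  L(a) = {E} ∪ {((¬F ⊓ ∀s.¬C) ⊔ ¬D)}
   apply at a: E⊑(F ⊔ ∃s.C)
   open: L(a) ⊇ {E, F, ¬D, ∃r.¬C, ∃r.¬D} (+ ∃-successors) — a ∉ ((F ⊔ ∃s.C) ⊓ D) possible
2. Hence a : ((F ⊔ ∃s.C) ⊓ D): not entailed.

No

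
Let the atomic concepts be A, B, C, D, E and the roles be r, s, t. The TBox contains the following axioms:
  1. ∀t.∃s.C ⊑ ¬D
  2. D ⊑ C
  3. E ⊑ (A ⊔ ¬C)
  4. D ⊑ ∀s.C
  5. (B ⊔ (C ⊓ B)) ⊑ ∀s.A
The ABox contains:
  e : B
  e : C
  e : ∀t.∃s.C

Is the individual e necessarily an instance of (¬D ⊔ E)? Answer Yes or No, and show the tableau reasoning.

Yes

1. e : (¬D ⊔ E)?  L(e) = {B, C, ∀t.∃s.C} ∪ {(D ⊓ ¬E)}
   clash {D, ¬D} at e — e ∈ (¬D ⊔ E)
2. Hence e : (¬D ⊔ E): entailed.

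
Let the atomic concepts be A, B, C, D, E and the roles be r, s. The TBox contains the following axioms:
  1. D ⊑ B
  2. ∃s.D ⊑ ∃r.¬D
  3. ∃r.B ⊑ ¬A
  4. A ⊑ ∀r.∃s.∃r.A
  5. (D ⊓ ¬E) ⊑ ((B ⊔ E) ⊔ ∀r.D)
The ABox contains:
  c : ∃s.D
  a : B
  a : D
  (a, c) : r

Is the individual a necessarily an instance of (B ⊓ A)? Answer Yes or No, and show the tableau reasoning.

No

1. a : (B ⊓ A)?  L(a) = {B, D} ∪ {(¬B ⊔ ¬A)}
   open: L(a) ⊇ {B, D, E, ¬A, ∀s.¬D} — a ∉ (B ⊓ A) possible
2. Hence a : (B ⊓ A): not entailed.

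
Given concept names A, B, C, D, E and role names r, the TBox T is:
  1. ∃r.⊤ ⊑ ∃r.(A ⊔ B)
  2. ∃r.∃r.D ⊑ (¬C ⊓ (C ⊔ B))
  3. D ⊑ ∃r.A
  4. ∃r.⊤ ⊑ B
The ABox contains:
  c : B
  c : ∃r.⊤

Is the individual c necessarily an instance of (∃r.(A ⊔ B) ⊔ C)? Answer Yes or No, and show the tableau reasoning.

1. c : (∃r.(A ⊔ B) ⊔ C)?  L(c) = {B, ∃r.⊤} ∪ {(∀r.(¬A ⊓ ¬B) ⊓ ¬C)}
   clash {B, ¬B} at an ∃-successor — c ∈ (∃r.(A ⊔ B) ⊔ C)
2. Hence c : (∃r.(A ⊔ B) ⊔ C): entailed.

Yes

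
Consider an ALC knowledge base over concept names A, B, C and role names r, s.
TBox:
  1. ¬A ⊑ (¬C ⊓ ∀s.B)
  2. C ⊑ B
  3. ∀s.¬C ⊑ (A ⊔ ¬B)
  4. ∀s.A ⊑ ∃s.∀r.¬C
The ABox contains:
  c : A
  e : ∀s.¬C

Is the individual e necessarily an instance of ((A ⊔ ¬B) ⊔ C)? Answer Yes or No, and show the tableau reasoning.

1. e : ((A ⊔ ¬B) ⊔ C)?  L(e) = {∀s.¬C} ∪ {((¬A ⊓ B) ⊓ ¬C)}
   clash {B, ¬B} at e — e ∈ ((A ⊔ ¬B) ⊔ C)
2. Hence e : ((A ⊔ ¬B) ⊔ C): entailed.

Yes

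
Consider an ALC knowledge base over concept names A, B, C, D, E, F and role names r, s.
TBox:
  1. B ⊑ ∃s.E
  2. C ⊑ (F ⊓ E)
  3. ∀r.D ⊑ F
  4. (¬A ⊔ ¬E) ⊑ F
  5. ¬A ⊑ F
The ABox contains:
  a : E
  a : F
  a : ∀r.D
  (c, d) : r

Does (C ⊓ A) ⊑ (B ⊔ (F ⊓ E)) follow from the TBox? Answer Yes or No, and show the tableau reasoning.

1. (C ⊓ A) ⊑ (B ⊔ (F ⊓ E))  ⇔  ((C ⊓ A) ⊓ (¬B ⊓ (¬F ⊔ ¬E))) unsat w.r.t. T
   all branches close; clash {E, ¬E} at x₀
2. Hence (C ⊓ A) ⊑ (B ⊔ (F ⊓ E)): entailed.

Yes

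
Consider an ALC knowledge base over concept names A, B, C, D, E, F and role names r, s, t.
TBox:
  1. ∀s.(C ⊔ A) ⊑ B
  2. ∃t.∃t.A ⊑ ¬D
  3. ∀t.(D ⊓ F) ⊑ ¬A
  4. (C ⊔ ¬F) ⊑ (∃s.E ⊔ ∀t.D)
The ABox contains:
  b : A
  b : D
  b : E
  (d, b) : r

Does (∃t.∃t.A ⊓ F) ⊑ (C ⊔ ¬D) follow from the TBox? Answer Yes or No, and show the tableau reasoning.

1. (∃t.∃t.A ⊓ F) ⊑ (C ⊔ ¬D)  ⇔  ((∃t.∃t.A ⊓ F) ⊓ (¬C ⊓ D)) unsat w.r.t. T
   all branches close; clash {D, ¬D} at x₀
2. Hence (∃t.∃t.A ⊓ F) ⊑ (C ⊔ ¬D): entailed.

Yes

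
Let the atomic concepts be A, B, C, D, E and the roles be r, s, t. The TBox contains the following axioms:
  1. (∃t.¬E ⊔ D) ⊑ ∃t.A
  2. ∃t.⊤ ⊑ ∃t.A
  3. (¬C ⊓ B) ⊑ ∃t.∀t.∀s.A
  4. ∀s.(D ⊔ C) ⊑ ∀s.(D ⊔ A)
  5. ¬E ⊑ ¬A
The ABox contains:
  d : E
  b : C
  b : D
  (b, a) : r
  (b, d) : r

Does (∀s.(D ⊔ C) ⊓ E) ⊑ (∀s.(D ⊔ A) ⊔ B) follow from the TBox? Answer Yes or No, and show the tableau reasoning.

1. (∀s.(D ⊔ C) ⊓ E) ⊑ (∀s.(D ⊔ A) ⊔ B)  ⇔  ((∀s.(D ⊔ C) ⊓ E) ⊓ (∃s.(¬D ⊓ ¬A) ⊓ ¬B)) unsat w.r.t. T
   all branches close; clash {A, ¬A} at an ∃-successor
2. Hence (∀s.(D ⊔ C) ⊓ E) ⊑ (∀s.(D ⊔ A) ⊔ B): entailed.

Yes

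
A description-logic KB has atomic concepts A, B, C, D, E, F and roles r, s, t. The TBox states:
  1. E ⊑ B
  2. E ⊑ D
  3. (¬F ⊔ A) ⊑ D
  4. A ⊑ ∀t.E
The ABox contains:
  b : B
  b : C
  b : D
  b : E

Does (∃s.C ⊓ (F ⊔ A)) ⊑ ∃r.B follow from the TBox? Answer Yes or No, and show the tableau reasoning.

No

1. (∃s.C ⊓ (F ⊔ A)) ⊑ ∃r.B  ⇔  ((∃s.C ⊓ (F ⊔ A)) ⊓ ∀r.¬B) unsat w.r.t. T
   open: L(x₀) ⊇ {F, ¬A, ¬E, ∀r.¬B, ∃s.C} (+ ∃-successors)
2. Hence (∃s.C ⊓ (F ⊔ A)) ⊑ ∃r.B: not entailed.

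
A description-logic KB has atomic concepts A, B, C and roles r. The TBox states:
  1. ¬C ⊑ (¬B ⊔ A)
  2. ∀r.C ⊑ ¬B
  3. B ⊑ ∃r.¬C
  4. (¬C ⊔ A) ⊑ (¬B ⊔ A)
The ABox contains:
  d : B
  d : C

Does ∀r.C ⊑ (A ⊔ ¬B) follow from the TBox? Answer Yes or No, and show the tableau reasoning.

Yes

1. ∀r.C ⊑ (A ⊔ ¬B)  ⇔  (∀r.C ⊓ (¬A ⊓ B)) unsat w.r.t. T
   all branches close; clash {A, ¬A} at x₀
2. Hence ∀r.C ⊑ (A ⊔ ¬B): entailed.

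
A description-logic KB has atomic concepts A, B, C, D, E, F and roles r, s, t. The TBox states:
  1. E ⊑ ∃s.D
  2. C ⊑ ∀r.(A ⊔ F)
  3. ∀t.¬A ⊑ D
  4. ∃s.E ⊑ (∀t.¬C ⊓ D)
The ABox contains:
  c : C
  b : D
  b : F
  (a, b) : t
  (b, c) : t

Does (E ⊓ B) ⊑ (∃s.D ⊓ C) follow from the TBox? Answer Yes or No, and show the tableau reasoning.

1. (E ⊓ B) ⊑ (∃s.D ⊓ C)  ⇔  ((E ⊓ B) ⊓ (∀s.¬D ⊔ ¬C)) unsat w.r.t. T
   apply at x₀: E⊑∃s.D
   open: L(x₀) ⊇ {B, E, ¬C, ∀s.¬E, ∃s.D, …} (+ ∃-successors)
2. Hence (E ⊓ B) ⊑ (∃s.D ⊓ C): not entailed.

No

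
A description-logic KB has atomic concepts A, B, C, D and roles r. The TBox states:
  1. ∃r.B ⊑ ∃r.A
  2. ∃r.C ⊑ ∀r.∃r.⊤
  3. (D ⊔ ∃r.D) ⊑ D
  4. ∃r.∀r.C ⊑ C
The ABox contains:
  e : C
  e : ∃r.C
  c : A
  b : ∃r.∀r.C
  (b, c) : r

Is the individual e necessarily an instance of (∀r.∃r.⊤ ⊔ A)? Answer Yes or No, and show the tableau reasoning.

Yes

1. e : (∀r.∃r.⊤ ⊔ A)?  L(e) = {C, ∃r.C} ∪ {(∃r.∀r.⊥ ⊓ ¬A)}
   clash ⊥ at an ∃-successor — e ∈ (∀r.∃r.⊤ ⊔ A)
2. Hence e : (∀r.∃r.⊤ ⊔ A): entailed.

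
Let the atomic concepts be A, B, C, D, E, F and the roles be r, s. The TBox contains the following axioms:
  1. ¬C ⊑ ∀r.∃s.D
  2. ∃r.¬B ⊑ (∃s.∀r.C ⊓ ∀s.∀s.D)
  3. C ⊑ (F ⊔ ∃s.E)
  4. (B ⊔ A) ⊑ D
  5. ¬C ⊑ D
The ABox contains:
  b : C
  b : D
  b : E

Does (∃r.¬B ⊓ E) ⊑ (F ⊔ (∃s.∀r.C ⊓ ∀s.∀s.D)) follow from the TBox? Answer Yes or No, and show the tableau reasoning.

1. (∃r.¬B ⊓ E) ⊑ (F ⊔ (∃s.∀r.C ⊓ ∀s.∀s.D))  ⇔  ((∃r.¬B ⊓ E) ⊓ (¬F ⊓ (∀s.∃r.¬C ⊔ ∃s.∃s.¬D))) unsat w.r.t. T
   all branches close; clash {D, ¬D} at an ∃-successor
2. Hence (∃r.¬B ⊓ E) ⊑ (F ⊔ (∃s.∀r.C ⊓ ∀s.∀s.D)): entailed.

Yes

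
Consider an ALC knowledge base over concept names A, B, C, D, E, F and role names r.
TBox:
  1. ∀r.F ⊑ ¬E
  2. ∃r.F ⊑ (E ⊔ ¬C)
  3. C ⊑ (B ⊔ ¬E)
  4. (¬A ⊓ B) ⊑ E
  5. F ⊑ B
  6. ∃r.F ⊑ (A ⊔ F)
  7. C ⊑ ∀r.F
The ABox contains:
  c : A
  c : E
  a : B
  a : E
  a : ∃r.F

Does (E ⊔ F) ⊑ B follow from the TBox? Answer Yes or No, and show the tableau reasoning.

1. (E ⊔ F) ⊑ B  ⇔  ((E ⊔ F) ⊓ ¬B) unsat w.r.t. T
   open: L(x₀) ⊇ {E, ¬B, ¬C, ¬F, ∀r.¬F, …} (+ ∃-successors)
2. Hence (E ⊔ F) ⊑ B: not entailed.

No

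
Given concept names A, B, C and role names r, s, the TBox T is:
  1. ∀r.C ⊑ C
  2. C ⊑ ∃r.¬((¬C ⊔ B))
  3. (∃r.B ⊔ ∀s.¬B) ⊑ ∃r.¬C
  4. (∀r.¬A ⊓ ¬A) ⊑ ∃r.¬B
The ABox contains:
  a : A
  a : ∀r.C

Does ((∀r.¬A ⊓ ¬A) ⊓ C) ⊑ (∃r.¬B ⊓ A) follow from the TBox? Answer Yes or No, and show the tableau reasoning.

No

1. ((∀r.¬A ⊓ ¬A) ⊓ C) ⊑ (∃r.¬B ⊓ A)  ⇔  (((∀r.¬A ⊓ ¬A) ⊓ C) ⊓ (∀r.B ⊔ ¬A)) unsat w.r.t. T
   apply at x₀: C⊑∃r.¬((¬C ⊔ B)); (∀r.¬A ⊓ ¬A)⊑∃r.¬B
   open: L(x₀) ⊇ {C, ¬A, ∀r.¬A, ∀r.¬B, ∃r.(C ⊓ ¬B), …} (+ ∃-successors)
2. Hence ((∀r.¬A ⊓ ¬A) ⊓ C) ⊑ (∃r.¬B ⊓ A): not entailed.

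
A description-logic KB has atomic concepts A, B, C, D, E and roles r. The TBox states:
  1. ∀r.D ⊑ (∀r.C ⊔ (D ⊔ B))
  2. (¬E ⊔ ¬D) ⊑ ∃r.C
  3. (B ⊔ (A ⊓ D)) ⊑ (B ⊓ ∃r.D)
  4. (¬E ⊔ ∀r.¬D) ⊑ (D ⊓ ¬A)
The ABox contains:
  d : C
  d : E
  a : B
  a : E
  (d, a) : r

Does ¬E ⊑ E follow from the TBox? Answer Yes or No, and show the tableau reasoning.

1. ¬E ⊑ E  ⇔  (¬E ⊓ ¬E) unsat w.r.t. T
   open: L(x₀) ⊇ {D, ¬A, ¬B, ¬E, ∃r.C, …} (+ ∃-successors)
2. Hence ¬E ⊑ E: not entailed.

No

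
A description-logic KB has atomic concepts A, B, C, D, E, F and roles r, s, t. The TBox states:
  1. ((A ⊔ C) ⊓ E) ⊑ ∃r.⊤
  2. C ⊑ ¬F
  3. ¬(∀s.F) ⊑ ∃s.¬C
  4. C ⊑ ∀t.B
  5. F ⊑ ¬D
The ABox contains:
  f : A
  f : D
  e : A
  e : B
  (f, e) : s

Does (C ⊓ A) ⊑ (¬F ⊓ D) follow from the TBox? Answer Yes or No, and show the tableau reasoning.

1. (C ⊓ A) ⊑ (¬F ⊓ D)  ⇔  ((C ⊓ A) ⊓ (F ⊔ ¬D)) unsat w.r.t. T
   apply at x₀: C⊑¬F; C⊑∀t.B
   open: L(x₀) ⊇ {A, C, ¬D, ¬E, ¬F, …}
2. Hence (C ⊓ A) ⊑ (¬F ⊓ D): not entailed.

No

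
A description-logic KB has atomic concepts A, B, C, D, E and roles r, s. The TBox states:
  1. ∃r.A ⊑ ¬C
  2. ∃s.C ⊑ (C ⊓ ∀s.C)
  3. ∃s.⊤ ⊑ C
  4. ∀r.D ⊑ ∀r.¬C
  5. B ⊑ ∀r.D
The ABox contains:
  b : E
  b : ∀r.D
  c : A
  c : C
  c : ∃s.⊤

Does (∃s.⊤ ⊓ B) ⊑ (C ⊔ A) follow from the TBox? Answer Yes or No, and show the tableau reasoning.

1. (∃s.⊤ ⊓ B) ⊑ (C ⊔ A)  ⇔  ((∃s.⊤ ⊓ B) ⊓ (¬C ⊓ ¬A)) unsat w.r.t. T
   all branches close; clash {C, ¬C} at x₀
2. Hence (∃s.⊤ ⊓ B) ⊑ (C ⊔ A): entailed.

Yes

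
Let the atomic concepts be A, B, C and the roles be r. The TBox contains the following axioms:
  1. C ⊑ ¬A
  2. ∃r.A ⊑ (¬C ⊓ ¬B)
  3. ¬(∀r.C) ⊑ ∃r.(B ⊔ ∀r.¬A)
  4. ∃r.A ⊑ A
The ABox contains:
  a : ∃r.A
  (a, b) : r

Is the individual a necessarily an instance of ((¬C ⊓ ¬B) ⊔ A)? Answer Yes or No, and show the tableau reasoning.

1. a : ((¬C ⊓ ¬B) ⊔ A)?  L(a) = {∃r.A} ∪ {((C ⊔ B) ⊓ ¬A)}
   clash {B, ¬B} at a — a ∈ ((¬C ⊓ ¬B) ⊔ A)
2. Hence a : ((¬C ⊓ ¬B) ⊔ A): entailed.

Yes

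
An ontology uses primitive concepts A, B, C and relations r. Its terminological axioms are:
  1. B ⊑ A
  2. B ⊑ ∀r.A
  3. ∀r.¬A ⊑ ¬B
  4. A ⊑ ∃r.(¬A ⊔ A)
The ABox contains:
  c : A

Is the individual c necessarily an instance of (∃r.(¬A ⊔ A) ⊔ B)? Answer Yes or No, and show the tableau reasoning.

Yes

1. c : (∃r.(¬A ⊔ A) ⊔ B)?  L(c) = {A} ∪ {(∀r.(A ⊓ ¬A) ⊓ ¬B)}
   clash {A, ¬A} at an ∃-successor — c ∈ (∃r.(¬A ⊔ A) ⊔ B)
2. Hence c : (∃r.(¬A ⊔ A) ⊔ B): entailed.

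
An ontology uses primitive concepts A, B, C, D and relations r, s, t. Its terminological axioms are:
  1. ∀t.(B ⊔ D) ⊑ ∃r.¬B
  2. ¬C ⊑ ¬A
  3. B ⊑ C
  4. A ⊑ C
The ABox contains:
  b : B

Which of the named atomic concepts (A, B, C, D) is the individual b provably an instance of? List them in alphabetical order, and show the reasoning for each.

{B, C}

1. b : A?  L(b) = {B} ∪ {¬A}
   apply at b: B⊑C
   open: L(b) ⊇ {B, C, ¬A, ∃t.(¬B ⊓ ¬D)} (+ ∃-successors) — b ∉ A possible
2. b : B?  L(b) = {B} ∪ {¬B}
   clash {B, ¬B} at b — b ∈ B
3. b : C?  L(b) = {B} ∪ {¬C}
   clash {C, ¬C} at b — b ∈ C
4. b : D?  L(b) = {B} ∪ {¬D}
   apply at b: B⊑C
   open: L(b) ⊇ {B, C, ¬D, ∃t.(¬B ⊓ ¬D)} (+ ∃-successors) — b ∉ D possible
5. Entailed for b: {B, C}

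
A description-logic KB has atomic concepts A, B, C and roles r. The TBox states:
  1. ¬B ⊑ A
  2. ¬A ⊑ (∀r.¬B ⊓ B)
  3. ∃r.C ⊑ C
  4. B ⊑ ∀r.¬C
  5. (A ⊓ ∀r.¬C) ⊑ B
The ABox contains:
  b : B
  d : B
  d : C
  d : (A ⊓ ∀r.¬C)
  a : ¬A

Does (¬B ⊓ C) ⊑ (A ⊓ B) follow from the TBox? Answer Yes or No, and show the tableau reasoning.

1. (¬B ⊓ C) ⊑ (A ⊓ B)  ⇔  ((¬B ⊓ C) ⊓ (¬A ⊔ ¬B)) unsat w.r.t. T
   apply at x₀: ¬B⊑A
   open: L(x₀) ⊇ {A, C, ¬B, ∃r.C} (+ ∃-successors)
2. Hence (¬B ⊓ C) ⊑ (A ⊓ B): not entailed.

No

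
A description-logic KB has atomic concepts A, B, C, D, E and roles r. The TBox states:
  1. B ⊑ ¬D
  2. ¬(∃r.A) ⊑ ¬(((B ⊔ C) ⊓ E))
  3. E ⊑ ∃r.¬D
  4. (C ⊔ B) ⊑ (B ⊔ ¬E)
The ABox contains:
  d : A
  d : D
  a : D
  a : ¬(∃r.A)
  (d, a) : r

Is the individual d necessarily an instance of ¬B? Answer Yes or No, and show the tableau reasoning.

Yes

1. d : ¬B?  L(d) = {A, D} ∪ {B}
   clash {D, ¬D} at d — d ∈ ¬B
2. Hence d : ¬B: entailed.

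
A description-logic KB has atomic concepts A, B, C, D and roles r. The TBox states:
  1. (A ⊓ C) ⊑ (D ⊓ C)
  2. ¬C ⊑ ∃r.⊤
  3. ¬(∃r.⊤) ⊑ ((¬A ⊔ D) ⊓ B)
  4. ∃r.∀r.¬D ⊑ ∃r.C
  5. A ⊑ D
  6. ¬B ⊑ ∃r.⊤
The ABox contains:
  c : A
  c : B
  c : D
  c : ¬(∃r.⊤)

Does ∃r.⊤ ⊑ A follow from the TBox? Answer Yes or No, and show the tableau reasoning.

1. ∃r.⊤ ⊑ A  ⇔  (∃r.⊤ ⊓ ¬A) unsat w.r.t. T
   open: L(x₀) ⊇ {¬A, ∀r.∃r.D, ∃r.⊤} (+ ∃-successors)
2. Hence ∃r.⊤ ⊑ A: not entailed.

No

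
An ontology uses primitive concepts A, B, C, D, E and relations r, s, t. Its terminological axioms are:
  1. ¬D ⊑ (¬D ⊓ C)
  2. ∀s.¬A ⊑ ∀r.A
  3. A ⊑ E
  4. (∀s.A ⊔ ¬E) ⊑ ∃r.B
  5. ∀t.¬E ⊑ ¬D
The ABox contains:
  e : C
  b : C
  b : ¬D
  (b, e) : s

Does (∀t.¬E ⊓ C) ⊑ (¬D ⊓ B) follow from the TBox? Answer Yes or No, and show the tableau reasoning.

1. (∀t.¬E ⊓ C) ⊑ (¬D ⊓ B)  ⇔  ((∀t.¬E ⊓ C) ⊓ (D ⊔ ¬B)) unsat w.r.t. T
   apply at x₀: ∀t.¬E⊑¬D
   open: L(x₀) ⊇ {C, E, ¬A, ¬B, ¬D, …} (+ ∃-successors)
2. Hence (∀t.¬E ⊓ C) ⊑ (¬D ⊓ B): not entailed.

No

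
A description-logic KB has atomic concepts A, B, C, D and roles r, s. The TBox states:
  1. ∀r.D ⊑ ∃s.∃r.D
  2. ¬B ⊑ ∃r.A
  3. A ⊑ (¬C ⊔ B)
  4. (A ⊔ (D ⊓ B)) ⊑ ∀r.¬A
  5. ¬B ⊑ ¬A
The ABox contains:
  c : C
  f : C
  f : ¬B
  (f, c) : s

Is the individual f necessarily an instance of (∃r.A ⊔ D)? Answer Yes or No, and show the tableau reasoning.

1. f : (∃r.A ⊔ D)?  L(f) = {C, ¬B} ∪ {(∀r.¬A ⊓ ¬D)}
   clash {A, ¬A} at an ∃-successor — f ∈ (∃r.A ⊔ D)
2. Hence f : (∃r.A ⊔ D): entailed.

Yes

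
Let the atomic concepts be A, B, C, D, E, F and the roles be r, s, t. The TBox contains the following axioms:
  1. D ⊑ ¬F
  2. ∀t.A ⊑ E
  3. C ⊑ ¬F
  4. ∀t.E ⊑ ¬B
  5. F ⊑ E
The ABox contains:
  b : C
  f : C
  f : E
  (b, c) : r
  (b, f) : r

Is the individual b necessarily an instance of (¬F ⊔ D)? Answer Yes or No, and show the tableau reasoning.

Yes

1. b : (¬F ⊔ D)?  L(b) = {C} ∪ {(F ⊓ ¬D)}
   clash {F, ¬F} at b — b ∈ (¬F ⊔ D)
2. Hence b : (¬F ⊔ D): entailed.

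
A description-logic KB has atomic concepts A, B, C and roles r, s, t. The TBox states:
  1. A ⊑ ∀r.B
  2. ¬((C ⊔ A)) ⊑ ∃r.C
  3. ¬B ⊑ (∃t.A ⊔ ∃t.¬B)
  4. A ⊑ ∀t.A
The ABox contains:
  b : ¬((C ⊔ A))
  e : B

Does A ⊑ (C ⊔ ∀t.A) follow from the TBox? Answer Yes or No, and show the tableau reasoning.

1. A ⊑ (C ⊔ ∀t.A)  ⇔  (A ⊓ (¬C ⊓ ∃t.¬A)) unsat w.r.t. T
   all branches close; clash {A, ¬A} at an ∃-successor
2. Hence A ⊑ (C ⊔ ∀t.A): entailed.

Yes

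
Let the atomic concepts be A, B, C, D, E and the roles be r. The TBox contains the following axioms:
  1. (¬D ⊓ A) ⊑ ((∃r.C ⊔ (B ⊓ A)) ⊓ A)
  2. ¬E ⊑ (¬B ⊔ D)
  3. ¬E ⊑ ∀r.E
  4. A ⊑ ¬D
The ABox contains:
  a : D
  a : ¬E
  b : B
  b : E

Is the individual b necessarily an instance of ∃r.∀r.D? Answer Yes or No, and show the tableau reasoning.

No

1. b : ∃r.∀r.D?  L(b) = {B, E} ∪ {∀r.∃r.¬D}
   open: L(b) ⊇ {B, E, ¬A, ∀r.∃r.¬D} — b ∉ ∃r.∀r.D possible
2. Hence b : ∃r.∀r.D: not entailed.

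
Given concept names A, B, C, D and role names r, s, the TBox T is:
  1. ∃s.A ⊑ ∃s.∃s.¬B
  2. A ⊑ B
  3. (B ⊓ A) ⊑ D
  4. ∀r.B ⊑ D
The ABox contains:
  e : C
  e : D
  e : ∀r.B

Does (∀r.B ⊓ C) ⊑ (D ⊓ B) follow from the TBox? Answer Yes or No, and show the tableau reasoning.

1. (∀r.B ⊓ C) ⊑ (D ⊓ B)  ⇔  ((∀r.B ⊓ C) ⊓ (¬D ⊔ ¬B)) unsat w.r.t. T
   apply at x₀: ∀r.B⊑D
   open: L(x₀) ⊇ {C, D, ¬A, ¬B, ∀r.B, …}
2. Hence (∀r.B ⊓ C) ⊑ (D ⊓ B): not entailed.

No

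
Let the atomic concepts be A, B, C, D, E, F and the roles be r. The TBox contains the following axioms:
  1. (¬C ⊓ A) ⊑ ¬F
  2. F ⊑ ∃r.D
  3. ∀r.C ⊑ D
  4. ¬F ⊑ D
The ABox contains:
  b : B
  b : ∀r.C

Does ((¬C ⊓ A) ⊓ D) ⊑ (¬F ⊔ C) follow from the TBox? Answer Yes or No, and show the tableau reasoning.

Yes

1. ((¬C ⊓ A) ⊓ D) ⊑ (¬F ⊔ C)  ⇔  (((¬C ⊓ A) ⊓ D) ⊓ (F ⊓ ¬C)) unsat w.r.t. T
   all branches close; clash {F, ¬F} at x₀
2. Hence ((¬C ⊓ A) ⊓ D) ⊑ (¬F ⊔ C): entailed.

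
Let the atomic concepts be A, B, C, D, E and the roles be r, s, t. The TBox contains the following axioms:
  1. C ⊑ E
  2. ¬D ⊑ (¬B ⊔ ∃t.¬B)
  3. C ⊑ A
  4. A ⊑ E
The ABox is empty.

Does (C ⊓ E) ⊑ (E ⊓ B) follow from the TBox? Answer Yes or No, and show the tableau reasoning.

1. (C ⊓ E) ⊑ (E ⊓ B)  ⇔  ((C ⊓ E) ⊓ (¬E ⊔ ¬B)) unsat w.r.t. T
   apply at x₀: C⊑A
   open: L(x₀) ⊇ {A, C, D, E, ¬B}
2. Hence (C ⊓ E) ⊑ (E ⊓ B): not entailed.

No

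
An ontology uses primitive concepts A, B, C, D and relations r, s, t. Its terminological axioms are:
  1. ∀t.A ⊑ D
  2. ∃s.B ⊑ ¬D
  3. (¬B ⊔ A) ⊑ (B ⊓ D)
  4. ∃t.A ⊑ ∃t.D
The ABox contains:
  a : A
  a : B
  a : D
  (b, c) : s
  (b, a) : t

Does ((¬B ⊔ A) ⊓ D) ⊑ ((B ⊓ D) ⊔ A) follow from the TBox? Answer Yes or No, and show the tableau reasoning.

1. ((¬B ⊔ A) ⊓ D) ⊑ ((B ⊓ D) ⊔ A)  ⇔  (((¬B ⊔ A) ⊓ D) ⊓ ((¬B ⊔ ¬D) ⊓ ¬A)) unsat w.r.t. T
   all branches close; clash {A, ¬A} at x₀
2. Hence ((¬B ⊔ A) ⊓ D) ⊑ ((B ⊓ D) ⊔ A): entailed.

Yes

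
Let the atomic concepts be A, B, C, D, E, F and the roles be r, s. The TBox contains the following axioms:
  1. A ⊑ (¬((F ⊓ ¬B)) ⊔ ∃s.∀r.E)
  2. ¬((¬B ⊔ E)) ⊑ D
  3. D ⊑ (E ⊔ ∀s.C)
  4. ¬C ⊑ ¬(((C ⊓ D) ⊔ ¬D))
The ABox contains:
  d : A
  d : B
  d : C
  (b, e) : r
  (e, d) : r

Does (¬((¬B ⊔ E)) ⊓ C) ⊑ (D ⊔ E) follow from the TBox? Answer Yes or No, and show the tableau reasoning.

Yes

1. (¬((¬B ⊔ E)) ⊓ C) ⊑ (D ⊔ E)  ⇔  (((B ⊓ ¬E) ⊓ C) ⊓ (¬D ⊓ ¬E)) unsat w.r.t. T
   all branches close; clash {D, ¬D} at x₀
2. Hence (¬((¬B ⊔ E)) ⊓ C) ⊑ (D ⊔ E): entailed.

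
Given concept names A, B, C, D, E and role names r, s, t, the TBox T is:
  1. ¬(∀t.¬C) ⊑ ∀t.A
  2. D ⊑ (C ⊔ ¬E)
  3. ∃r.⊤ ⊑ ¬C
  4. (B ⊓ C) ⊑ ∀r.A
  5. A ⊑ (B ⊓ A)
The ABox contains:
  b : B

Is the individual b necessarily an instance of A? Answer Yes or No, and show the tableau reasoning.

1. b : A?  L(b) = {B} ∪ {¬A}
   open: L(b) ⊇ {B, ¬A, ¬C, ¬D, ∀r.⊥, …} — b ∉ A possible
2. Hence b : A: not entailed.

No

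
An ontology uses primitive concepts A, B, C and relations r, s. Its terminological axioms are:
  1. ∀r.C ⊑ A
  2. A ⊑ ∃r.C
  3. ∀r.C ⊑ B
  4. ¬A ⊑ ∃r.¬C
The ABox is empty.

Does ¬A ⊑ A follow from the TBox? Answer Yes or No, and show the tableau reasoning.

1. ¬A ⊑ A  ⇔  (¬A ⊓ ¬A) unsat w.r.t. T
   apply at x₀: ¬A⊑∃r.¬C
   open: L(x₀) ⊇ {¬A, ∃r.¬C} (+ ∃-successors)
2. Hence ¬A ⊑ A: not entailed.

No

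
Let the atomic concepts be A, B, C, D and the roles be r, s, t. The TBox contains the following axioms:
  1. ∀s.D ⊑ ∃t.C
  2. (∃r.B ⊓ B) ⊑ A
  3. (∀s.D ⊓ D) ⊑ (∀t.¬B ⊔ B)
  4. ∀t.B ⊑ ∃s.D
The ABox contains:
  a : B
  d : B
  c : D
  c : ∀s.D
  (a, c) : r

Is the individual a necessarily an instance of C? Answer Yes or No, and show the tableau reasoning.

No

1. a : C?  L(a) = {B} ∪ {¬C}
   open: L(a) ⊇ {B, ¬C, ∀r.¬B, ∃s.¬D, ∃t.¬B} (+ ∃-successors) — a ∉ C possible
2. Hence a : C: not entailed.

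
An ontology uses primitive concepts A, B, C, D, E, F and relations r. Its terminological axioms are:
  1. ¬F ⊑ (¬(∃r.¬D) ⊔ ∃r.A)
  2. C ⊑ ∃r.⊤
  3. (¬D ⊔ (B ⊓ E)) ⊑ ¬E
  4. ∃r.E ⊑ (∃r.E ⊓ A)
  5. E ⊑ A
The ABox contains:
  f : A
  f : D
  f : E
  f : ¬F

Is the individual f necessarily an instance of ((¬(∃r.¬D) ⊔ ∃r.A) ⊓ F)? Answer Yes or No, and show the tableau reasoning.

No

1. f : ((¬(∃r.¬D) ⊔ ∃r.A) ⊓ F)?  L(f) = {A, D, E, ¬F} ∪ {((∃r.¬D ⊓ ∀r.¬A) ⊔ ¬F)}
   apply at f: ¬F⊑(¬(∃r.¬D) ⊔ ∃r.A)
   open: L(f) ⊇ {A, D, E, ¬B, ¬C, …} — f ∉ ((¬(∃r.¬D) ⊔ ∃r.A) ⊓ F) possible
2. Hence f : ((¬(∃r.¬D) ⊔ ∃r.A) ⊓ F): not entailed.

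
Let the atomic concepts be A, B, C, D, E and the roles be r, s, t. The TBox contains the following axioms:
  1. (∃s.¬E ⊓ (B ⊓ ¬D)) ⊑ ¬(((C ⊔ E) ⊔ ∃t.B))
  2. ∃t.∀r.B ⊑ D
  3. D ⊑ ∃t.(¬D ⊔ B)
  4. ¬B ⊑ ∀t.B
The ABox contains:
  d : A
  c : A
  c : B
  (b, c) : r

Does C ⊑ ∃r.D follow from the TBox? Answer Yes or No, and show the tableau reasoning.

No

1. C ⊑ ∃r.D  ⇔  (C ⊓ ∀r.¬D) unsat w.r.t. T
   open: L(x₀) ⊇ {B, C, ¬D, ∀r.¬D, ∀s.E, …}
2. Hence C ⊑ ∃r.D: not entailed.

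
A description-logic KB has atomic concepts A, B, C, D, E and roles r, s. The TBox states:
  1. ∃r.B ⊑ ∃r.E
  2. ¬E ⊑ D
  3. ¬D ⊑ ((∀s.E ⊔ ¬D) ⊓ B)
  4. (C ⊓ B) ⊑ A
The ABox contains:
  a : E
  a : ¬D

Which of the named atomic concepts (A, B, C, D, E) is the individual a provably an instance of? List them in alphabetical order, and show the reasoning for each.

1. a : A?  L(a) = {E, ¬D} ∪ {¬A}
   apply at a: ¬D⊑((∀s.E ⊔ ¬D) ⊓ B)
   open: L(a) ⊇ {B, E, ¬A, ¬C, ¬D, …} — a ∉ A possible
2. a : B?  L(a) = {E, ¬D} ∪ {¬B}
   clash {B, ¬B} at a — a ∈ B
3. a : C?  L(a) = {E, ¬D} ∪ {¬C}
   apply at a: ¬D⊑((∀s.E ⊔ ¬D) ⊓ B)
   open: L(a) ⊇ {B, E, ¬C, ¬D, ∀r.¬B} — a ∉ C possible
4. a : D?  L(a) = {E, ¬D} ∪ {¬D}
   apply at a: ¬D⊑((∀s.E ⊔ ¬D) ⊓ B)
   open: L(a) ⊇ {B, E, ¬C, ¬D, ∀r.¬B} — a ∉ D possible
5. a : E?  L(a) = {E, ¬D} ∪ {¬E}
   clash {E, ¬E} at a — a ∈ E
6. Entailed for a: {B, E}

{B, E}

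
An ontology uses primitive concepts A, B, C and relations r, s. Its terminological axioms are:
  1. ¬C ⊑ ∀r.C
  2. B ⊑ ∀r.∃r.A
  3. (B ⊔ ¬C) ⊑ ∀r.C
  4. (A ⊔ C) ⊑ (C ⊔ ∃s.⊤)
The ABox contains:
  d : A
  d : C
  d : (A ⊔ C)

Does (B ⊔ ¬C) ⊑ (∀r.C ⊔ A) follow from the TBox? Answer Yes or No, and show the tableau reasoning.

Yes

1. (B ⊔ ¬C) ⊑ (∀r.C ⊔ A)  ⇔  ((B ⊔ ¬C) ⊓ (∃r.¬C ⊓ ¬A)) unsat w.r.t. T
   all branches close; clash {C, ¬C} at an ∃-successor
2. Hence (B ⊔ ¬C) ⊑ (∀r.C ⊔ A): entailed.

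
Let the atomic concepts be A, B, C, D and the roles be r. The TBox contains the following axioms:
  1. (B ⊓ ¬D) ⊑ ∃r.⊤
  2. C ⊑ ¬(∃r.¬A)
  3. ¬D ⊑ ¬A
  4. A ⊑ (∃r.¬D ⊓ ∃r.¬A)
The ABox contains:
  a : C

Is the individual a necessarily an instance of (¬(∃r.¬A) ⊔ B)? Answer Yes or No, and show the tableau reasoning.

Yes

1. a : (¬(∃r.¬A) ⊔ B)?  L(a) = {C} ∪ {(∃r.¬A ⊓ ¬B)}
   clash {A, ¬A} at an ∃-successor — a ∈ (¬(∃r.¬A) ⊔ B)
2. Hence a : (¬(∃r.¬A) ⊔ B): entailed.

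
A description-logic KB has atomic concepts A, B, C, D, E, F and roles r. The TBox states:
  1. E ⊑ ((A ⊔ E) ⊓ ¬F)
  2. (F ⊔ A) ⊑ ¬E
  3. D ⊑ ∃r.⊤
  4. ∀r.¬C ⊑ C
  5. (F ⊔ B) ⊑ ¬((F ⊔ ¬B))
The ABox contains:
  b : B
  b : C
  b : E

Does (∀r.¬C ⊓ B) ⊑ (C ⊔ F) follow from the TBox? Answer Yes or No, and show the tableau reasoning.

1. (∀r.¬C ⊓ B) ⊑ (C ⊔ F)  ⇔  ((∀r.¬C ⊓ B) ⊓ (¬C ⊓ ¬F)) unsat w.r.t. T
   all branches close; clash {C, ¬C} at x₀
2. Hence (∀r.¬C ⊓ B) ⊑ (C ⊔ F): entailed.

Yes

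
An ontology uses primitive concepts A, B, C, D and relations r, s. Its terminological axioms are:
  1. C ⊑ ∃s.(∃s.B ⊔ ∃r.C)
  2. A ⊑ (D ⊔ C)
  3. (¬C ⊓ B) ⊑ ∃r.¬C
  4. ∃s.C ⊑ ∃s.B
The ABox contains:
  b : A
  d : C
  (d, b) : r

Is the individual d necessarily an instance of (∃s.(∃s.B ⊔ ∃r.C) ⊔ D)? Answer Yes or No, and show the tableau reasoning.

Yes

1. d : (∃s.(∃s.B ⊔ ∃r.C) ⊔ D)?  L(d) = {C} ∪ {(∀s.(∀s.¬B ⊓ ∀r.¬C) ⊓ ¬D)}
   clash {B, ¬B} at an ∃-successor — d ∈ (∃s.(∃s.B ⊔ ∃r.C) ⊔ D)
2. Hence d : (∃s.(∃s.B ⊔ ∃r.C) ⊔ D): entailed.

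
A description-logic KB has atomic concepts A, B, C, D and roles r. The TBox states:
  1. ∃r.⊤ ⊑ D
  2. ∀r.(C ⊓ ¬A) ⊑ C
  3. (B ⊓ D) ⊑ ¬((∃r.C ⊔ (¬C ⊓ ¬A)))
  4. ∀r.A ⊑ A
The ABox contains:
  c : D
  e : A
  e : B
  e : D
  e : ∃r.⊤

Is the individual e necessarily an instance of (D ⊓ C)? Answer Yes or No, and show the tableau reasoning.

1. e : (D ⊓ C)?  L(e) = {A, B, D, ∃r.⊤} ∪ {(¬D ⊔ ¬C)}
   open: L(e) ⊇ {A, B, D, ¬C, ∀r.¬C, …} (+ ∃-successors) — e ∉ (D ⊓ C) possible
2. Hence e : (D ⊓ C): not entailed.

No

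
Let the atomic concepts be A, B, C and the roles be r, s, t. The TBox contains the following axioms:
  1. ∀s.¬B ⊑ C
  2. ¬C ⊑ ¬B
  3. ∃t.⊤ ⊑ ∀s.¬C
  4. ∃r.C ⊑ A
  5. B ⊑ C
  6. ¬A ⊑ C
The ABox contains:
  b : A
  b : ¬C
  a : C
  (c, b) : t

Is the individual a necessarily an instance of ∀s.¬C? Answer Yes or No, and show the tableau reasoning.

1. a : ∀s.¬C?  L(a) = {C} ∪ {∃s.C}
   open: L(a) ⊇ {C, ∀r.¬C, ∀t.⊥, ∃s.C} (+ ∃-successors) — a ∉ ∀s.¬C possible
2. Hence a : ∀s.¬C: not entailed.

No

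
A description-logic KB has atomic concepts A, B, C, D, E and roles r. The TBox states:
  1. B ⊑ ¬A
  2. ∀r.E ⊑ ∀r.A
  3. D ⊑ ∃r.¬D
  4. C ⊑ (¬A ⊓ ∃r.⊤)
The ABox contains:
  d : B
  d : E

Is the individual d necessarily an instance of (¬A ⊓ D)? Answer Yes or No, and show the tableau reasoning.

No

1. d : (¬A ⊓ D)?  L(d) = {B, E} ∪ {(A ⊔ ¬D)}
   apply at d: B⊑¬A
   open: L(d) ⊇ {B, E, ¬A, ¬C, ¬D, …} (+ ∃-successors) — d ∉ (¬A ⊓ D) possible
2. Hence d : (¬A ⊓ D): not entailed.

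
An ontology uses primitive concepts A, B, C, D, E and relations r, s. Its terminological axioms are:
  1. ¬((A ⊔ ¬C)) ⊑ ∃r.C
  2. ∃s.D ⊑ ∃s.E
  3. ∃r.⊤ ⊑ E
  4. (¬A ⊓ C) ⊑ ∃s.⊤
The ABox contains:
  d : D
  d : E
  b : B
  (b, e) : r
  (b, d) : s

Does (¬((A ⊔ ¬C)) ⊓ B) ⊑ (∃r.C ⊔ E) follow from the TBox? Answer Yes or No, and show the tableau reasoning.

1. (¬((A ⊔ ¬C)) ⊓ B) ⊑ (∃r.C ⊔ E)  ⇔  (((¬A ⊓ C) ⊓ B) ⊓ (∀r.¬C ⊓ ¬E)) unsat w.r.t. T
   all branches close; clash {E, ¬E} at x₀
2. Hence (¬((A ⊔ ¬C)) ⊓ B) ⊑ (∃r.C ⊔ E): entailed.

Yes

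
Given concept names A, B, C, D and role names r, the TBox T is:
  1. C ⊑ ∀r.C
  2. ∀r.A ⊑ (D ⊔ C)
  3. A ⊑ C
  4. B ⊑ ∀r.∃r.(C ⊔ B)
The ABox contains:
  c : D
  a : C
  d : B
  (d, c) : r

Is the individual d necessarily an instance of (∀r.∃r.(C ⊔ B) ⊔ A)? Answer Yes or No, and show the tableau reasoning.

1. d : (∀r.∃r.(C ⊔ B) ⊔ A)?  L(d) = {B} ∪ {(∃r.∀r.(¬C ⊓ ¬B) ⊓ ¬A)}
   clash {C, ¬C} at an ∃-successor — d ∈ (∀r.∃r.(C ⊔ B) ⊔ A)
2. Hence d : (∀r.∃r.(C ⊔ B) ⊔ A): entailed.

Yes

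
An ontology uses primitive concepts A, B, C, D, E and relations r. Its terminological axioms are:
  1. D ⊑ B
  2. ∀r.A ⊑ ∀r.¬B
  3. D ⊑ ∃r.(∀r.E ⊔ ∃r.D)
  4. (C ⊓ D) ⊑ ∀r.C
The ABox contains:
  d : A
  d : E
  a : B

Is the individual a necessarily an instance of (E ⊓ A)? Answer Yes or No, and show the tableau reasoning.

No

1. a : (E ⊓ A)?  L(a) = {B} ∪ {(¬E ⊔ ¬A)}
   open: L(a) ⊇ {B, ¬C, ¬D, ¬E, ∃r.¬A} (+ ∃-successors) — a ∉ (E ⊓ A) possible
2. Hence a : (E ⊓ A): not entailed.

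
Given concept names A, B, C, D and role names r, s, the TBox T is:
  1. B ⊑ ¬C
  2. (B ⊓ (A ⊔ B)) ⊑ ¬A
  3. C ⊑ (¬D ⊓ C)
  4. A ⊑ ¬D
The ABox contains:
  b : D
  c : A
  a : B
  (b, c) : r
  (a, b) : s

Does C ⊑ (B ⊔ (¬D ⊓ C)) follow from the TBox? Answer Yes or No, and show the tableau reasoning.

1. C ⊑ (B ⊔ (¬D ⊓ C))  ⇔  (C ⊓ (¬B ⊓ (D ⊔ ¬C))) unsat w.r.t. T
   all branches close; clash {C, ¬C} at x₀
2. Hence C ⊑ (B ⊔ (¬D ⊓ C)): entailed.

Yes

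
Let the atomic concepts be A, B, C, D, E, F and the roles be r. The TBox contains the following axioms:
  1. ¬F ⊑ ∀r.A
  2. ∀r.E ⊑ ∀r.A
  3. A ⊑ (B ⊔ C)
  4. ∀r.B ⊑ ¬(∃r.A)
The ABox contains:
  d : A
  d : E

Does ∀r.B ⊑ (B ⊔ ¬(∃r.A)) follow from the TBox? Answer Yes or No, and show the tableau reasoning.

Yes

1. ∀r.B ⊑ (B ⊔ ¬(∃r.A))  ⇔  (∀r.B ⊓ (¬B ⊓ ∃r.A)) unsat w.r.t. T
   all branches close; clash {A, ¬A} at an ∃-successor
2. Hence ∀r.B ⊑ (B ⊔ ¬(∃r.A)): entailed.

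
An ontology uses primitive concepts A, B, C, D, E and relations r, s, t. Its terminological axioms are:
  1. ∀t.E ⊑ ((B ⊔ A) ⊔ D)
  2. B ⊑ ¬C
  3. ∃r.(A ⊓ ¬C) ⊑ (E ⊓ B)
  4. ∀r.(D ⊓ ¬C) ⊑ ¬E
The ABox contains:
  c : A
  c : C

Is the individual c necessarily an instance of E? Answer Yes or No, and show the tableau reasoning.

1. c : E?  L(c) = {A, C} ∪ {¬E}
   open: L(c) ⊇ {A, C, ¬B, ¬E, ∀r.(¬A ⊔ C), …} (+ ∃-successors) — c ∉ E possible
2. Hence c : E: not entailed.

No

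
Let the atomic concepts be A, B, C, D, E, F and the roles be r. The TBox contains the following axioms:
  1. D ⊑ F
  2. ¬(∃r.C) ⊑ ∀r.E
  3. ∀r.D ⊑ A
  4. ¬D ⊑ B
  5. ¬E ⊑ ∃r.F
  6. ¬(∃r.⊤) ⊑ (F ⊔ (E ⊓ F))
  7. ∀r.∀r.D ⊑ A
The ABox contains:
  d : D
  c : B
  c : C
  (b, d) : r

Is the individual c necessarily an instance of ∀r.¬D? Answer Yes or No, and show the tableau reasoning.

No

1. c : ∀r.¬D?  L(c) = {B, C} ∪ {∃r.D}
   open: L(c) ⊇ {B, C, E, ¬D, ∃r.C, …} (+ ∃-successors) — c ∉ ∀r.¬D possible
2. Hence c : ∀r.¬D: not entailed.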